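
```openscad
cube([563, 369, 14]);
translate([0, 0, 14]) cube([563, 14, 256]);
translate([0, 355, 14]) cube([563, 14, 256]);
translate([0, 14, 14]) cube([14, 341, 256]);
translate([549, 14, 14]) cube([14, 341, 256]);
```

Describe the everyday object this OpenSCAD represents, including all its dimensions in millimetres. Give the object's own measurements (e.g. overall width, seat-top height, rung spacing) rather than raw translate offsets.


An open-topped rectangular box: outside dimensions 563×369×270 mm, with a uniform wall and base thickness of 14 mm. The base is a full 563×369 slab on the floor; four walls sit on top of the base. The front and back walls (the −y and +y sides) span the full width; the two side walls fit between them.


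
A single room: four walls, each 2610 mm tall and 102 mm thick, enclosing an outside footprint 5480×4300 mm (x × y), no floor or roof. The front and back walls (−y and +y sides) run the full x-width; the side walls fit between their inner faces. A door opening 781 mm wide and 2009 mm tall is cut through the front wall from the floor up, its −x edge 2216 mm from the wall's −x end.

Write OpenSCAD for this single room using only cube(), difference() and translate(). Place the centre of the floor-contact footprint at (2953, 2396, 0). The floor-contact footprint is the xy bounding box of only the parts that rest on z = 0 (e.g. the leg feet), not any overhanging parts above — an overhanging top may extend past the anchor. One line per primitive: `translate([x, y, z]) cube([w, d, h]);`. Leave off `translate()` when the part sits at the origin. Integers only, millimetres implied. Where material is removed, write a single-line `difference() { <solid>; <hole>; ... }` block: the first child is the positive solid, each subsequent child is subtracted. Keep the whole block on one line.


difference() { translate([213, 246, 0]) cube([5480, 102, 2610]); translate([2429, 246, 0]) cube([781, 102, 2009]); }
translate([213, 4444, 0]) cube([5480, 102, 2610]);
translate([213, 348, 0]) cube([102, 4096, 2610]);
translate([5591, 348, 0]) cube([102, 4096, 2610]);


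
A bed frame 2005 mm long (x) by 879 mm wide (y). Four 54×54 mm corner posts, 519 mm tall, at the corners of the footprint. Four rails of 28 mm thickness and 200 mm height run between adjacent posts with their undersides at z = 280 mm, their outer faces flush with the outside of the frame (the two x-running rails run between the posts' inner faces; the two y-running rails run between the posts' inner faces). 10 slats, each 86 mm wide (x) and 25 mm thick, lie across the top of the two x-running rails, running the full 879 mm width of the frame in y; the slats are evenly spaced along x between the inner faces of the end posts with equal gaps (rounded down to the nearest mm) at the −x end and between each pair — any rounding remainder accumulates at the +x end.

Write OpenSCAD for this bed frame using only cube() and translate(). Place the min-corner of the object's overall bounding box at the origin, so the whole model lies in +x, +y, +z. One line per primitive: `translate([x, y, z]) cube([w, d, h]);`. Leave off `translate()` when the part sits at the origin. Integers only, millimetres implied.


cube([54, 54, 519]);
translate([0, 825, 0]) cube([54, 54, 519]);
translate([1951, 0, 0]) cube([54, 54, 519]);
translate([1951, 825, 0]) cube([54, 54, 519]);
translate([54, 0, 280]) cube([1897, 28, 200]);
translate([54, 851, 280]) cube([1897, 28, 200]);
translate([0, 54, 280]) cube([28, 771, 200]);
translate([1977, 54, 280]) cube([28, 771, 200]);
translate([148, 0, 480]) cube([86, 879, 25]);
translate([328, 0, 480]) cube([86, 879, 25]);
translate([508, 0, 480]) cube([86, 879, 25]);
translate([688, 0, 480]) cube([86, 879, 25]);
translate([868, 0, 480]) cube([86, 879, 25]);
translate([1048, 0, 480]) cube([86, 879, 25]);
translate([1228, 0, 480]) cube([86, 879, 25]);
translate([1408, 0, 480]) cube([86, 879, 25]);
translate([1588, 0, 480]) cube([86, 879, 25]);
translate([1768, 0, 480]) cube([86, 879, 25]);


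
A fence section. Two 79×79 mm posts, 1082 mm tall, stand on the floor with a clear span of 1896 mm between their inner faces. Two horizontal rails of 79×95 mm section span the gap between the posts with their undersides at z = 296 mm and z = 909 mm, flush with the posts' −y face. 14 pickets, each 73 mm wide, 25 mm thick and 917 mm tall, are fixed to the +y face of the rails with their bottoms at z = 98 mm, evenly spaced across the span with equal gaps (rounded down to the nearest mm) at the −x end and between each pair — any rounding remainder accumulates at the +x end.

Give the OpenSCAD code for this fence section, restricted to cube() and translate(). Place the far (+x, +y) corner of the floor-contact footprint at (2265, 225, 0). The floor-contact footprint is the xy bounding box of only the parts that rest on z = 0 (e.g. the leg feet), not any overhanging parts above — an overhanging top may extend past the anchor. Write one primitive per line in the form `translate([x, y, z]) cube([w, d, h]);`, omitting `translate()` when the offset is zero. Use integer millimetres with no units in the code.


translate([211, 146, 0]) cube([79, 79, 1082]);
translate([2186, 146, 0]) cube([79, 79, 1082]);
translate([290, 146, 296]) cube([1896, 79, 95]);
translate([290, 146, 909]) cube([1896, 79, 95]);
translate([348, 225, 98]) cube([73, 25, 917]);
translate([479, 225, 98]) cube([73, 25, 917]);
translate([610, 225, 98]) cube([73, 25, 917]);
translate([741, 225, 98]) cube([73, 25, 917]);
translate([872, 225, 98]) cube([73, 25, 917]);
translate([1003, 225, 98]) cube([73, 25, 917]);
translate([1134, 225, 98]) cube([73, 25, 917]);
translate([1265, 225, 98]) cube([73, 25, 917]);
translate([1396, 225, 98]) cube([73, 25, 917]);
translate([1527, 225, 98]) cube([73, 25, 917]);
translate([1658, 225, 98]) cube([73, 25, 917]);
translate([1789, 225, 98]) cube([73, 25, 917]);
translate([1920, 225, 98]) cube([73, 25, 917]);
translate([2051, 225, 98]) cube([73, 25, 917]);


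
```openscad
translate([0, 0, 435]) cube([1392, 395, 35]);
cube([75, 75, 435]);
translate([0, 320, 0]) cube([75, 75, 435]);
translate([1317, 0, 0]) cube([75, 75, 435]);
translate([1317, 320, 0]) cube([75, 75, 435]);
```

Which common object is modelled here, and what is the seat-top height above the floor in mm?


A bench. The seat-top height is 470 mm.

A long slab on four corner posts — a bench. The slab sits at z = 435 with thickness 35, so the top is 435 + 35 = 470 mm.


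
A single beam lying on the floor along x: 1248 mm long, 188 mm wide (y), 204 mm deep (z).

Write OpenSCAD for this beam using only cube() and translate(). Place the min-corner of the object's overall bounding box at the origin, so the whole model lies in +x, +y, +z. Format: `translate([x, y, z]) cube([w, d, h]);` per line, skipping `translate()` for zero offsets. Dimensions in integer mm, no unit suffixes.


cube([1248, 188, 204]);


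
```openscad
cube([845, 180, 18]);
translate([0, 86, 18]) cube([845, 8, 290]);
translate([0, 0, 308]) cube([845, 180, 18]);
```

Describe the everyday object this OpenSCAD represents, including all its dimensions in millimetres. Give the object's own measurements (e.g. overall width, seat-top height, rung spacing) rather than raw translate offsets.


An I-beam lying along x, 845 mm long. Overall section height 326 mm. Two flanges 180 mm wide (y) and 18 mm thick, one on the floor and one at the top; a web 8 mm thick runs between them, centred on the flange width.


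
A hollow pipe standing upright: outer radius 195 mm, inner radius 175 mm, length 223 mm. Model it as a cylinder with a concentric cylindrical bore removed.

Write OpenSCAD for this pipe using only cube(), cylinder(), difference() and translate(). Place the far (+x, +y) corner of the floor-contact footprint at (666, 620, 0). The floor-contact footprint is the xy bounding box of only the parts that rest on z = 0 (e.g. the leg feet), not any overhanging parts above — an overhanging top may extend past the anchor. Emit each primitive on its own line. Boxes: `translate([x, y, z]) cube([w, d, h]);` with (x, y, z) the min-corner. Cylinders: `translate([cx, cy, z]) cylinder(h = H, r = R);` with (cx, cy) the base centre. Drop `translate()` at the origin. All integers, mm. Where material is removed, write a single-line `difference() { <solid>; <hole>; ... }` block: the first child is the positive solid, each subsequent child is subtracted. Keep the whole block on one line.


difference() { translate([471, 425, 0]) cylinder(h = 223, r = 195); translate([471, 425, 0]) cylinder(h = 223, r = 175); }


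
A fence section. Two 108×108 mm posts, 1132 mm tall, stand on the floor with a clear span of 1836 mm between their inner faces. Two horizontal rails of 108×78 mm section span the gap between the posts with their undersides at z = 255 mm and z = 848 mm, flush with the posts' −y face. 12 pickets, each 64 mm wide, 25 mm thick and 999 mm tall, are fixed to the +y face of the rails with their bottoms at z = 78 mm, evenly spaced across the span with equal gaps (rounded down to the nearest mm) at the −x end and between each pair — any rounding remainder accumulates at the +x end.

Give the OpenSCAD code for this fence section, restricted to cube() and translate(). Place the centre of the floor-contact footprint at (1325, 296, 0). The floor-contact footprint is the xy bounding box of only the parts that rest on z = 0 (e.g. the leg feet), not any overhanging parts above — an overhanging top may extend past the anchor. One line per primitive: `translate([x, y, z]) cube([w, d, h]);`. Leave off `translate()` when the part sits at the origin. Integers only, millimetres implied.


translate([299, 242, 0]) cube([108, 108, 1132]);
translate([2243, 242, 0]) cube([108, 108, 1132]);
translate([407, 242, 255]) cube([1836, 108, 78]);
translate([407, 242, 848]) cube([1836, 108, 78]);
translate([489, 350, 78]) cube([64, 25, 999]);
translate([635, 350, 78]) cube([64, 25, 999]);
translate([781, 350, 78]) cube([64, 25, 999]);
translate([927, 350, 78]) cube([64, 25, 999]);
translate([1073, 350, 78]) cube([64, 25, 999]);
translate([1219, 350, 78]) cube([64, 25, 999]);
translate([1365, 350, 78]) cube([64, 25, 999]);
translate([1511, 350, 78]) cube([64, 25, 999]);
translate([1657, 350, 78]) cube([64, 25, 999]);
translate([1803, 350, 78]) cube([64, 25, 999]);
translate([1949, 350, 78]) cube([64, 25, 999]);
translate([2095, 350, 78]) cube([64, 25, 999]);


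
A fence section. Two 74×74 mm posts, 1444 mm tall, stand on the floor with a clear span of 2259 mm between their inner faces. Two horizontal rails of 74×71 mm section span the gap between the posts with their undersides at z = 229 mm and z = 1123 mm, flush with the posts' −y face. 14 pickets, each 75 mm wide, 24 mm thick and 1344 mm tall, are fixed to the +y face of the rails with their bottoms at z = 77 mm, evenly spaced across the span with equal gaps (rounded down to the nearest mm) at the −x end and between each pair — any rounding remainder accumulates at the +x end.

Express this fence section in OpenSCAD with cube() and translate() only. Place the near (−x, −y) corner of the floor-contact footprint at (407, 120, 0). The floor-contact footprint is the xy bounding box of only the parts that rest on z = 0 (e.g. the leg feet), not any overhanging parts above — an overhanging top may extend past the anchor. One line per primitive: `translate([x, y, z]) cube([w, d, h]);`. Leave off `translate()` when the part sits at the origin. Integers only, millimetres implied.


translate([407, 120, 0]) cube([74, 74, 1444]);
translate([2740, 120, 0]) cube([74, 74, 1444]);
translate([481, 120, 229]) cube([2259, 74, 71]);
translate([481, 120, 1123]) cube([2259, 74, 71]);
translate([561, 194, 77]) cube([75, 24, 1344]);
translate([716, 194, 77]) cube([75, 24, 1344]);
translate([871, 194, 77]) cube([75, 24, 1344]);
translate([1026, 194, 77]) cube([75, 24, 1344]);
translate([1181, 194, 77]) cube([75, 24, 1344]);
translate([1336, 194, 77]) cube([75, 24, 1344]);
translate([1491, 194, 77]) cube([75, 24, 1344]);
translate([1646, 194, 77]) cube([75, 24, 1344]);
translate([1801, 194, 77]) cube([75, 24, 1344]);
translate([1956, 194, 77]) cube([75, 24, 1344]);
translate([2111, 194, 77]) cube([75, 24, 1344]);
translate([2266, 194, 77]) cube([75, 24, 1344]);
translate([2421, 194, 77]) cube([75, 24, 1344]);
translate([2576, 194, 77]) cube([75, 24, 1344]);


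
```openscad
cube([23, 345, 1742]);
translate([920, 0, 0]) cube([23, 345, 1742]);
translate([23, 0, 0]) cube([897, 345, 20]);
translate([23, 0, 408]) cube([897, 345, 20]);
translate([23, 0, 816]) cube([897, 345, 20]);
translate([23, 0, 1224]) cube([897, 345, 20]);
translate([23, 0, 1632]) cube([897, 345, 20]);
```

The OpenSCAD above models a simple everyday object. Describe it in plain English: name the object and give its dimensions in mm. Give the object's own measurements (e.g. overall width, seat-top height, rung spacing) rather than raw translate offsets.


An open bookshelf. Two side panels, each 23 mm thick, 345 mm deep and 1742 mm tall, stand 943 mm apart (outside-to-outside). Between them sit 5 shelves, each 20 mm thick and 345 mm deep, spanning the full gap between the sides. The bottom shelf rests on the floor (its underside at z = 0) and the clear gap between one shelf's top and the next shelf's underside is 388 mm.


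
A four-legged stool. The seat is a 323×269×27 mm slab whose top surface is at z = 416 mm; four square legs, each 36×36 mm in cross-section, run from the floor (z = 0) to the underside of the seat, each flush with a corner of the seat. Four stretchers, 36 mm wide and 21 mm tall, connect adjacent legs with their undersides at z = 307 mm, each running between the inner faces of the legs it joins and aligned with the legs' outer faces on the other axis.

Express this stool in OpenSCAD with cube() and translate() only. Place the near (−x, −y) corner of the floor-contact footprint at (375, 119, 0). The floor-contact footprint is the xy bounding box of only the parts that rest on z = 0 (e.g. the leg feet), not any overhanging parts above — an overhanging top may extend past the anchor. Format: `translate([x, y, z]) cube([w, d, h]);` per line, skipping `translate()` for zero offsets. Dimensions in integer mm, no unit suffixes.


// leg_h = 416 - 27 = 389
// stretcher span = 323 - 2*36 = 251
translate([375, 119, 389]) cube([323, 269, 27]);
translate([375, 119, 0]) cube([36, 36, 389]);
translate([662, 119, 0]) cube([36, 36, 389]);
translate([375, 352, 0]) cube([36, 36, 389]);
translate([662, 352, 0]) cube([36, 36, 389]);
translate([411, 119, 307]) cube([251, 36, 21]);
translate([411, 352, 307]) cube([251, 36, 21]);
translate([375, 155, 307]) cube([36, 197, 21]);
translate([662, 155, 307]) cube([36, 197, 21]);


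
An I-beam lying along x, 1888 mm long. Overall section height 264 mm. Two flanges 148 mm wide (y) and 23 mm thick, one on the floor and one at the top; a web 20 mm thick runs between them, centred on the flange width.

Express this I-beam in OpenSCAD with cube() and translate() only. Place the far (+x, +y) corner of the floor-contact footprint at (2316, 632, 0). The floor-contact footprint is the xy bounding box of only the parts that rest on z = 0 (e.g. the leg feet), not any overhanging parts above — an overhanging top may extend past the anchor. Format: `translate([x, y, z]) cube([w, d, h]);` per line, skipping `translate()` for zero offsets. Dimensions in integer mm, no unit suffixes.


translate([428, 484, 0]) cube([1888, 148, 23]);
translate([428, 548, 23]) cube([1888, 20, 218]);
translate([428, 484, 241]) cube([1888, 148, 23]);


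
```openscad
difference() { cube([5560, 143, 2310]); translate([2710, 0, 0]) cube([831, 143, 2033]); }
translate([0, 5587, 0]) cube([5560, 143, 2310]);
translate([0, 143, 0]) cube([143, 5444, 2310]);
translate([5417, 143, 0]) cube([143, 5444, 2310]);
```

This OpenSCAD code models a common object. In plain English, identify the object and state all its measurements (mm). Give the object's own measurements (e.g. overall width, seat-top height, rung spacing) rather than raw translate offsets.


A single room: four walls, each 2310 mm tall and 143 mm thick, enclosing an outside footprint 5560×5730 mm (x × y), no floor or roof. The front and back walls (−y and +y sides) run the full x-width; the side walls fit between their inner faces. A door opening 831 mm wide and 2033 mm tall is cut through the front wall from the floor up, its −x edge 2710 mm from the wall's −x end.


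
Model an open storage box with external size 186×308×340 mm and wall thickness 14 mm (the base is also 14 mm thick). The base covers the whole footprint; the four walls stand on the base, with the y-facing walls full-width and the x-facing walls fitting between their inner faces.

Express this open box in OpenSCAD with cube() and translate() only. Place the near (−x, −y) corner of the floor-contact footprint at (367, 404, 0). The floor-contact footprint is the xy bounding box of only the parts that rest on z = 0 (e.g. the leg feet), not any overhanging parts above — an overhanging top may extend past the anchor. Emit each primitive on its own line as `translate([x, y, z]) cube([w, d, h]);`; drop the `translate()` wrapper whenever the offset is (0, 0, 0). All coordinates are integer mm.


translate([367, 404, 0]) cube([186, 308, 14]);
translate([367, 404, 14]) cube([186, 14, 326]);
translate([367, 698, 14]) cube([186, 14, 326]);
translate([367, 418, 14]) cube([14, 280, 326]);
translate([539, 418, 14]) cube([14, 280, 326]);


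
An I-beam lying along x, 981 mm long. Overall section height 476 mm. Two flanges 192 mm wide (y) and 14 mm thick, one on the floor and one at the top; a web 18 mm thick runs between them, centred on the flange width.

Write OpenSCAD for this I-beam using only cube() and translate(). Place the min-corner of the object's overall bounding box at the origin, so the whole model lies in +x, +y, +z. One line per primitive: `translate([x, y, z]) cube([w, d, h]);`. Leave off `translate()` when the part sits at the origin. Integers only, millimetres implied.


cube([981, 192, 14]);
translate([0, 87, 14]) cube([981, 18, 448]);
translate([0, 0, 462]) cube([981, 192, 14]);


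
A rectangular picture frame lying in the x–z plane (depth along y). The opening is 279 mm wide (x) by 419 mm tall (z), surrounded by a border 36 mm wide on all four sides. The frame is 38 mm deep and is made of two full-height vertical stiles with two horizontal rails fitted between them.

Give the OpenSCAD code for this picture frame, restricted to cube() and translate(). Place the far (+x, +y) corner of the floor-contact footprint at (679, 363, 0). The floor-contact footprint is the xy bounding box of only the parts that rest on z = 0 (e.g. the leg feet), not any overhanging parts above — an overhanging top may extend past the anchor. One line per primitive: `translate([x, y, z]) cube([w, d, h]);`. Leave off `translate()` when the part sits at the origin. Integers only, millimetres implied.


translate([328, 325, 0]) cube([36, 38, 491]);
translate([643, 325, 0]) cube([36, 38, 491]);
translate([364, 325, 0]) cube([279, 38, 36]);
translate([364, 325, 455]) cube([279, 38, 36]);


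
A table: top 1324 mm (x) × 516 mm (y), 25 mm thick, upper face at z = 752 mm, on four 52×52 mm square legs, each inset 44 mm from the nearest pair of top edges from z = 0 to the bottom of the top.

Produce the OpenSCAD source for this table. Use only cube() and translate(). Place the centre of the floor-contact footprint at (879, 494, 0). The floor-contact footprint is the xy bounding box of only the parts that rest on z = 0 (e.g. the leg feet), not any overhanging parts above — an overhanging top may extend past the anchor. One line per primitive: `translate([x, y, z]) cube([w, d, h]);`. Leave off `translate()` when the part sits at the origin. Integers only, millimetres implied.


// leg_h = 752 - 25 = 727
translate([217, 236, 727]) cube([1324, 516, 25]);
translate([261, 280, 0]) cube([52, 52, 727]);
translate([1445, 280, 0]) cube([52, 52, 727]);
translate([261, 656, 0]) cube([52, 52, 727]);
translate([1445, 656, 0]) cube([52, 52, 727]);


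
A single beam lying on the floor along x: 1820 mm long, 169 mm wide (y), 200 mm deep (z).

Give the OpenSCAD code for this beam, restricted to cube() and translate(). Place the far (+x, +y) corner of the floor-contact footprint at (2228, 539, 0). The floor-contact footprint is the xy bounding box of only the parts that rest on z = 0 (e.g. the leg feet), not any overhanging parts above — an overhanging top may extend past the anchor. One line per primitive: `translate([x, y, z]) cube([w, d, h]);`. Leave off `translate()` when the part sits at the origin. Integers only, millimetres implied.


translate([408, 370, 0]) cube([1820, 169, 200]);


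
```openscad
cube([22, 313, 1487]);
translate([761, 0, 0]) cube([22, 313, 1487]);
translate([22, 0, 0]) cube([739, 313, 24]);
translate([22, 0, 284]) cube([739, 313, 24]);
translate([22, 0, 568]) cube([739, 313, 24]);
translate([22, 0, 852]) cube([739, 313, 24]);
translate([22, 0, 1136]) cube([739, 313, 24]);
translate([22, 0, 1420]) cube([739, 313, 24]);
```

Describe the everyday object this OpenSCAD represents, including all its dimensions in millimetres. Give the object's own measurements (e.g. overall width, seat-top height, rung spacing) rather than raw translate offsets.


An open bookshelf. Two side panels, each 22 mm thick, 313 mm deep and 1487 mm tall, stand 783 mm apart (outside-to-outside). Between them sit 6 shelves, each 24 mm thick and 313 mm deep, spanning the full gap between the sides. The bottom shelf rests on the floor (its underside at z = 0) and the clear gap between one shelf's top and the next shelf's underside is 260 mm.


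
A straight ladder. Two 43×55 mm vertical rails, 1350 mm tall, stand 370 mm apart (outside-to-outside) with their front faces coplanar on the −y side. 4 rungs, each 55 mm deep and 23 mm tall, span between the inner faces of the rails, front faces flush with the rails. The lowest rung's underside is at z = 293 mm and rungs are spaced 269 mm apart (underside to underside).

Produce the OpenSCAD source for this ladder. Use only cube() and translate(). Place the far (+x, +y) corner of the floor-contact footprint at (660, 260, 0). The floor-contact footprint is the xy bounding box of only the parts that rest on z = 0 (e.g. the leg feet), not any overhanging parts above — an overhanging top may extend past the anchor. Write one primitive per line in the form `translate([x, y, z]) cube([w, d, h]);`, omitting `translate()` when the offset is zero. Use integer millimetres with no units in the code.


translate([290, 205, 0]) cube([43, 55, 1350]);
translate([617, 205, 0]) cube([43, 55, 1350]);
translate([333, 205, 293]) cube([284, 55, 23]);
translate([333, 205, 562]) cube([284, 55, 23]);
translate([333, 205, 831]) cube([284, 55, 23]);
translate([333, 205, 1100]) cube([284, 55, 23]);


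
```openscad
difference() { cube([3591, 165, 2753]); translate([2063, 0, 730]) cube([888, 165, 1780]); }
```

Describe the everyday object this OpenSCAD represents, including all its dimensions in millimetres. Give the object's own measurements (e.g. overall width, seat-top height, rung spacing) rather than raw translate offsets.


A wall 3591 mm long (x), 165 mm thick (y), 2753 mm tall, with a rectangular window opening cut through it. The opening is 888 mm wide and 1780 mm tall; its sill is at z = 730 mm and its near (−x) edge is 2063 mm from the wall's −x end. The opening passes through the full wall thickness.


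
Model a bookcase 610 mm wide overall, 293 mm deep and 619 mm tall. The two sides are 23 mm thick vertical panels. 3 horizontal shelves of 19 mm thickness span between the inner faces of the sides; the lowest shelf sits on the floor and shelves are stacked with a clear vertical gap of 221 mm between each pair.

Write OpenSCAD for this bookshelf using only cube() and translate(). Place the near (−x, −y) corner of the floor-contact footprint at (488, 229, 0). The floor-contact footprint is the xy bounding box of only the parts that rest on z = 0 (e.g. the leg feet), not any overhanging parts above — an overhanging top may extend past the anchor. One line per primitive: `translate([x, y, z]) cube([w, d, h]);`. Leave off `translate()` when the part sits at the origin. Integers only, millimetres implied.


translate([488, 229, 0]) cube([23, 293, 619]);
translate([1075, 229, 0]) cube([23, 293, 619]);
translate([511, 229, 0]) cube([564, 293, 19]);
translate([511, 229, 240]) cube([564, 293, 19]);
translate([511, 229, 480]) cube([564, 293, 19]);


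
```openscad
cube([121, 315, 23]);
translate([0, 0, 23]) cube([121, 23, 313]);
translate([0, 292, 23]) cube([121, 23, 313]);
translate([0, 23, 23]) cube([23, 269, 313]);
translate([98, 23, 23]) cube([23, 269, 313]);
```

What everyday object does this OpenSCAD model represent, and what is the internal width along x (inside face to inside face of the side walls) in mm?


An open box. The internal width is 75 mm.

A 121×315 base slab with four walls standing on it — an open box. The base is 121 mm wide and the walls are 23 mm thick, so the internal width is 121 − 2 × 23 = 75 mm.


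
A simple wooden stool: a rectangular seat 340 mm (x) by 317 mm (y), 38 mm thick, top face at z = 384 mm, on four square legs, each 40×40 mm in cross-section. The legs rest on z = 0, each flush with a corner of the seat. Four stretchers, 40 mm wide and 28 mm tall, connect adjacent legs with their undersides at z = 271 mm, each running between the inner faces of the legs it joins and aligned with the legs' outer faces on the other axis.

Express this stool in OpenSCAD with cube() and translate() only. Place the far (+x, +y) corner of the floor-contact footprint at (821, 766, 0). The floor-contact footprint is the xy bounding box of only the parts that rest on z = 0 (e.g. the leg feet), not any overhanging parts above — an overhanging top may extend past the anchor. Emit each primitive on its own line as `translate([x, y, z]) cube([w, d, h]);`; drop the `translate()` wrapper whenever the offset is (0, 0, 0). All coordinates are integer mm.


translate([481, 449, 346]) cube([340, 317, 38]);
translate([481, 449, 0]) cube([40, 40, 346]);
translate([781, 449, 0]) cube([40, 40, 346]);
translate([481, 726, 0]) cube([40, 40, 346]);
translate([781, 726, 0]) cube([40, 40, 346]);
translate([521, 449, 271]) cube([260, 40, 28]);
translate([521, 726, 271]) cube([260, 40, 28]);
translate([481, 489, 271]) cube([40, 237, 28]);
translate([781, 489, 271]) cube([40, 237, 28]);


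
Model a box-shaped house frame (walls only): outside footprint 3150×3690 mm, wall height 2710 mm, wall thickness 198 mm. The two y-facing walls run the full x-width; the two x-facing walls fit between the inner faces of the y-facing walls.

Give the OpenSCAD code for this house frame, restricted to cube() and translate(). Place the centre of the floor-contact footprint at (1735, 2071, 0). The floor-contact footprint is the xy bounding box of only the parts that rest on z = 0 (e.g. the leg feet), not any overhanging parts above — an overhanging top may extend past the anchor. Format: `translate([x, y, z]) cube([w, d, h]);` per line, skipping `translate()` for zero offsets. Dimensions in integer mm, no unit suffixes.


translate([160, 226, 0]) cube([3150, 198, 2710]);
translate([160, 3718, 0]) cube([3150, 198, 2710]);
translate([160, 424, 0]) cube([198, 3294, 2710]);
translate([3112, 424, 0]) cube([198, 3294, 2710]);


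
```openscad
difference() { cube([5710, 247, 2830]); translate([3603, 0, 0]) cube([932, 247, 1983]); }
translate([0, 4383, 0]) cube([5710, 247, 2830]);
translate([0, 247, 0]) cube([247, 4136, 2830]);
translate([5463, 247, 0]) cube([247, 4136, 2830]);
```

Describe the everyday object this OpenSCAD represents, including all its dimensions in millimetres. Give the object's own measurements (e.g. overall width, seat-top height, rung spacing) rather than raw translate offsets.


A single room: four walls, each 2830 mm tall and 247 mm thick, enclosing an outside footprint 5710×4630 mm (x × y), no floor or roof. The front and back walls (−y and +y sides) run the full x-width; the side walls fit between their inner faces. A door opening 932 mm wide and 1983 mm tall is cut through the front wall from the floor up, its −x edge 3603 mm from the wall's −x end.


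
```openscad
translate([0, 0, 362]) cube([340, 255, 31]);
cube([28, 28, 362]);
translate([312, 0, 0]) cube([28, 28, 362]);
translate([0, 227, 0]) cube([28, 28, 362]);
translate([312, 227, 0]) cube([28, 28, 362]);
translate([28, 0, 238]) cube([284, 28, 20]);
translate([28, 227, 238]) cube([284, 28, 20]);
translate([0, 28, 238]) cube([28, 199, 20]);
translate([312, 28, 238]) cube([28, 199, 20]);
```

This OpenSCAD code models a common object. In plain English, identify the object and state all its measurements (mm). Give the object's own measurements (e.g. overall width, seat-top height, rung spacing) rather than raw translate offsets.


A simple wooden stool: a rectangular seat 340 mm (x) by 255 mm (y), 31 mm thick, top face at z = 393 mm, on four square legs, each 28×28 mm in cross-section. The legs rest on z = 0, each flush with a corner of the seat. Four stretchers, 28 mm wide and 20 mm tall, connect adjacent legs with their undersides at z = 238 mm, each running between the inner faces of the legs it joins and aligned with the legs' outer faces on the other axis.


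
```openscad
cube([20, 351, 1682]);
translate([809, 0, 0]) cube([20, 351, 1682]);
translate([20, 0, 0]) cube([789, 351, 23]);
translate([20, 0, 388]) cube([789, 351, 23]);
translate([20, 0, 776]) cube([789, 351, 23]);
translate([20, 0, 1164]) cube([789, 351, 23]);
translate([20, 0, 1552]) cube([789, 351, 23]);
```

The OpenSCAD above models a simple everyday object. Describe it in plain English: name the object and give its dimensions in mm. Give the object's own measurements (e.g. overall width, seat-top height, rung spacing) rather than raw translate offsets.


An open bookshelf. Two side panels, each 20 mm thick, 351 mm deep and 1682 mm tall, stand 829 mm apart (outside-to-outside). Between them sit 5 shelves, each 23 mm thick and 351 mm deep, spanning the full gap between the sides. The bottom shelf rests on the floor (its underside at z = 0) and the clear gap between one shelf's top and the next shelf's underside is 365 mm.


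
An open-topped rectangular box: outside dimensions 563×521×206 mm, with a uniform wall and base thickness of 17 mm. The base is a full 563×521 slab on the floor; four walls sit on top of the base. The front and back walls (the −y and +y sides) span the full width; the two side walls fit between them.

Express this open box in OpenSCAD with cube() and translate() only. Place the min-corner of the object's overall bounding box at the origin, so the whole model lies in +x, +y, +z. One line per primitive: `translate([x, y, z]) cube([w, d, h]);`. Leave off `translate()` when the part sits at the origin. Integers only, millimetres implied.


cube([563, 521, 17]);
translate([0, 0, 17]) cube([563, 17, 189]);
translate([0, 504, 17]) cube([563, 17, 189]);
translate([0, 17, 17]) cube([17, 487, 189]);
translate([546, 17, 17]) cube([17, 487, 189]);


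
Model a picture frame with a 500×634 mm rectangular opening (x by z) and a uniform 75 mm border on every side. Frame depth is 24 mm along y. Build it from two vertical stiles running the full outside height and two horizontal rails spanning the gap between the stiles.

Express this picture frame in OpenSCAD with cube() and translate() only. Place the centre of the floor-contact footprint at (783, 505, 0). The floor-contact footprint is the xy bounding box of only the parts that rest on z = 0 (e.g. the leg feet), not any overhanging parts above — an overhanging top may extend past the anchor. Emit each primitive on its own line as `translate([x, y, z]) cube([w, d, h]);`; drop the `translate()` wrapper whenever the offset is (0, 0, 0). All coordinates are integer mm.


translate([458, 493, 0]) cube([75, 24, 784]);
translate([1033, 493, 0]) cube([75, 24, 784]);
translate([533, 493, 0]) cube([500, 24, 75]);
translate([533, 493, 709]) cube([500, 24, 75]);


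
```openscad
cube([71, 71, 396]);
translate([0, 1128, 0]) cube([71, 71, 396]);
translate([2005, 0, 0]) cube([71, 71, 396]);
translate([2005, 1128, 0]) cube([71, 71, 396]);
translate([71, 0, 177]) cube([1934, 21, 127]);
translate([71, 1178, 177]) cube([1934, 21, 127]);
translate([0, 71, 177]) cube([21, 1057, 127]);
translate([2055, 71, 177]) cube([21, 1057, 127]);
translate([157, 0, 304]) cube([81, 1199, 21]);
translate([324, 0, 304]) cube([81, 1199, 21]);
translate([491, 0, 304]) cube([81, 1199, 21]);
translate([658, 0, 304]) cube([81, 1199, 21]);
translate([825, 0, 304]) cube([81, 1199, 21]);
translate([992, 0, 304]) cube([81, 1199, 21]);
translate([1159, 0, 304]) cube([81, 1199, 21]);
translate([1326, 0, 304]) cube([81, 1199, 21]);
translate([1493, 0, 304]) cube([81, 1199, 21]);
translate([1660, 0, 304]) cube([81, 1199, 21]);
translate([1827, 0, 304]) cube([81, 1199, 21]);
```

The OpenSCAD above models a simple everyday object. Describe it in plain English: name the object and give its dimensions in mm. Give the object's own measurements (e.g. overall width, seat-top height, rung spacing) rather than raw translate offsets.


A bed frame 2076 mm long (x) by 1199 mm wide (y). Four 71×71 mm corner posts, 396 mm tall, at the corners of the footprint. Four rails of 21 mm thickness and 127 mm height run between adjacent posts with their undersides at z = 177 mm, their outer faces flush with the outside of the frame (the two x-running rails run between the posts' inner faces; the two y-running rails run between the posts' inner faces). 11 slats, each 81 mm wide (x) and 21 mm thick, lie across the top of the two x-running rails, running the full 1199 mm width of the frame in y; along x they sit between the end posts with a 86 mm gap after the −x posts and between neighbouring slats, leaving 97 mm before the +x posts.


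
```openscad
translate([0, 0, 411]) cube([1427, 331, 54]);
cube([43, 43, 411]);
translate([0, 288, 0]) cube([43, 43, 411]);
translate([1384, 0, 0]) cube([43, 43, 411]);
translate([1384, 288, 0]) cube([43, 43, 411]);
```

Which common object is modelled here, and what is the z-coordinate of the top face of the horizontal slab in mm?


A bench. The seat-top height is 465 mm.

A long slab on four corner posts — a bench. The slab sits at z = 411 with thickness 54, so the top is 411 + 54 = 465 mm.


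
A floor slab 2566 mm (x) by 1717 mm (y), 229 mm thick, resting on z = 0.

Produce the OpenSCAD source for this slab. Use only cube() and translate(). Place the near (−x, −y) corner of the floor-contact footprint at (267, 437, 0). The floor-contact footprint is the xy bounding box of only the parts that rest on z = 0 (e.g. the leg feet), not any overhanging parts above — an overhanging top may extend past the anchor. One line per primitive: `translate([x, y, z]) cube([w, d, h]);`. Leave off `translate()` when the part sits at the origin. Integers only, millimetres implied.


translate([267, 437, 0]) cube([2566, 1717, 229]);


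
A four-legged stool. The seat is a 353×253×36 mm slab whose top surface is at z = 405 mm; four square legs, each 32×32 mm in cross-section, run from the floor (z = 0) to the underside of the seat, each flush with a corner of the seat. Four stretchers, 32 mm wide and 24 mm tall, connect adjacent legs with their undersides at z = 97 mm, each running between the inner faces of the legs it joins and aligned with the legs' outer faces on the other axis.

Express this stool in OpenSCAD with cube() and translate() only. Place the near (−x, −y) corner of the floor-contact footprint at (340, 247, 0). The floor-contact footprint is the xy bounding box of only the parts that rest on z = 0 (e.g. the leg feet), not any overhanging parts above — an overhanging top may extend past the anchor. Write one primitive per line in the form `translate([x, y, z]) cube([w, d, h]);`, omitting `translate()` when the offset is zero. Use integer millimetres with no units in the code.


translate([340, 247, 369]) cube([353, 253, 36]);
translate([340, 247, 0]) cube([32, 32, 369]);
translate([661, 247, 0]) cube([32, 32, 369]);
translate([340, 468, 0]) cube([32, 32, 369]);
translate([661, 468, 0]) cube([32, 32, 369]);
translate([372, 247, 97]) cube([289, 32, 24]);
translate([372, 468, 97]) cube([289, 32, 24]);
translate([340, 279, 97]) cube([32, 189, 24]);
translate([661, 279, 97]) cube([32, 189, 24]);


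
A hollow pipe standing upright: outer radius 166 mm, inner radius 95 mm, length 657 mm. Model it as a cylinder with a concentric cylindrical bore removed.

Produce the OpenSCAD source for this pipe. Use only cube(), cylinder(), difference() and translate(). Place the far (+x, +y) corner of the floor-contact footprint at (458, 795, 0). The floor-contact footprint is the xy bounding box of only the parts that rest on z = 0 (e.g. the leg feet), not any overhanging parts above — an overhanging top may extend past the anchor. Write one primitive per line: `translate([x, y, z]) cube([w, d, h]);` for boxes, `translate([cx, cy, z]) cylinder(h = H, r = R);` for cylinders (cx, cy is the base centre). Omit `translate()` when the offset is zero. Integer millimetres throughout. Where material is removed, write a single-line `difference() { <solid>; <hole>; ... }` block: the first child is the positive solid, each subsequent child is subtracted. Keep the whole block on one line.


difference() { translate([292, 629, 0]) cylinder(h = 657, r = 166); translate([292, 629, 0]) cylinder(h = 657, r = 95); }


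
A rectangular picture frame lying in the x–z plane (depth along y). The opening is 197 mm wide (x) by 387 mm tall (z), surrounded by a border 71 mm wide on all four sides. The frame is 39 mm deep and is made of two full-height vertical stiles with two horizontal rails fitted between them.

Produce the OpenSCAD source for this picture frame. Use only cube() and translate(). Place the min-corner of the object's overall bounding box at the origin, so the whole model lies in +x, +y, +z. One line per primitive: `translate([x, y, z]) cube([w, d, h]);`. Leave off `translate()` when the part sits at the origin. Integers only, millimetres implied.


cube([71, 39, 529]);
translate([268, 0, 0]) cube([71, 39, 529]);
translate([71, 0, 0]) cube([197, 39, 71]);
translate([71, 0, 458]) cube([197, 39, 71]);


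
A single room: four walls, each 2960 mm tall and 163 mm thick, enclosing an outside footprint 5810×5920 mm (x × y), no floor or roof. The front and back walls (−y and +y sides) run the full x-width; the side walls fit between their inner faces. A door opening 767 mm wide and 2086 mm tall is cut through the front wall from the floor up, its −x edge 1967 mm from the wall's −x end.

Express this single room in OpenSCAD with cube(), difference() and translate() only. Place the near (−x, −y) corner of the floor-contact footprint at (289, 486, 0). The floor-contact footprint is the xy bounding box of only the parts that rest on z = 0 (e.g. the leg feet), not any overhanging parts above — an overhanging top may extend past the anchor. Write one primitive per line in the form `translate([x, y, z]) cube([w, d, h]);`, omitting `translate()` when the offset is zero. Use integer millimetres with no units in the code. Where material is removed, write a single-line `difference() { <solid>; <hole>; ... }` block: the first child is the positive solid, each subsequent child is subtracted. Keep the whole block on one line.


difference() { translate([289, 486, 0]) cube([5810, 163, 2960]); translate([2256, 486, 0]) cube([767, 163, 2086]); }
translate([289, 6243, 0]) cube([5810, 163, 2960]);
translate([289, 649, 0]) cube([163, 5594, 2960]);
translate([5936, 649, 0]) cube([163, 5594, 2960]);


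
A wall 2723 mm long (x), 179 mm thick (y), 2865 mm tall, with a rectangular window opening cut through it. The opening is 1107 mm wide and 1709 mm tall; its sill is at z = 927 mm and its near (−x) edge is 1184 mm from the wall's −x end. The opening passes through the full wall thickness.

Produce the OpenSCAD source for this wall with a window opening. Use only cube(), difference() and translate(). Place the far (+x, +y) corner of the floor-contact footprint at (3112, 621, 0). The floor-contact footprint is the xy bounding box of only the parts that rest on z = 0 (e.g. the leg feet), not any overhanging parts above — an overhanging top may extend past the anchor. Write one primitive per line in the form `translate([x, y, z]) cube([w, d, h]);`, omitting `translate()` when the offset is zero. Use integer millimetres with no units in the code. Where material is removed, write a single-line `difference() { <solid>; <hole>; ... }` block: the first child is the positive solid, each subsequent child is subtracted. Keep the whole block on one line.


difference() { translate([389, 442, 0]) cube([2723, 179, 2865]); translate([1573, 442, 927]) cube([1107, 179, 1709]); }
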